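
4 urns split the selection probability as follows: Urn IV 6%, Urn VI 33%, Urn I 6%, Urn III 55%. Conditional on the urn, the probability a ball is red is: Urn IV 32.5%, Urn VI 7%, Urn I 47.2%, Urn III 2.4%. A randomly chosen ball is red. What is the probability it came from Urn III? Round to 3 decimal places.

Unnormalized posteriors (prior × likelihood):
  Urn IV: 0.06 × 0.325 = 0.0195
  Urn VI: 0.33 × 0.07 = 0.0231
  Urn I: 0.06 × 0.472 = 0.02832
  Urn III: 0.55 × 0.024 = 0.0132
Sum = 0.08412.
P(Urn III | evidence) = 0.0132 / 0.08412 ≈ 0.157.

0.157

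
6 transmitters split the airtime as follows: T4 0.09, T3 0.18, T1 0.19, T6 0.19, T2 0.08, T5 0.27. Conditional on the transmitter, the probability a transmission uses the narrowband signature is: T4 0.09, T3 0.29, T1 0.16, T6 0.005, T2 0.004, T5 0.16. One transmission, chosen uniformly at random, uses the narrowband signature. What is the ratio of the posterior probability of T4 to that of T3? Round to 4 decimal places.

Compute prior × likelihood for every hypothesis:
  T4: 0.09 × 0.09 = 0.0081
  T3: 0.18 × 0.29 = 0.0522
  T1: 0.19 × 0.16 = 0.0304
  T6: 0.19 × 0.005 = 0.00095
  T2: 0.08 × 0.004 = 0.00032
  T5: 0.27 × 0.16 = 0.0432
Sum = 0.13517.
The ratio is 0.0081 / 0.0522 (the normalizer cancels) = 0.1552.

0.1552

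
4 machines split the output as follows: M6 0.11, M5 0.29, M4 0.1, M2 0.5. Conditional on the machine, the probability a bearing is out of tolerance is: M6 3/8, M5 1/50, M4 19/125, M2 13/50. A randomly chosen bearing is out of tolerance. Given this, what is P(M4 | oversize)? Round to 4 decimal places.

Unnormalized posteriors (prior × likelihood):
  M6: 0.11 × 0.375 = 0.04125
  M5: 0.29 × 0.02 = 0.0058
  M4: 0.1 × 0.152 = 0.0152
  M2: 0.5 × 0.26 = 0.13
Normalizing constant = 0.19225.
P(M4 | evidence) = 0.0152 / 0.19225 ≈ 0.0791.

0.0791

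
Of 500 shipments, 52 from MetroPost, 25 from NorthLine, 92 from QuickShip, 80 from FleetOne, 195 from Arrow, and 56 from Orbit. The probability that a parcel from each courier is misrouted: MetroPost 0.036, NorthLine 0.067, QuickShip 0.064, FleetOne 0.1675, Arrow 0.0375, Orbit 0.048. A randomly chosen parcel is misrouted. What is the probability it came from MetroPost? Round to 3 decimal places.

Compute prior × likelihood for every hypothesis:
  MetroPost: 0.104 × 0.036 = 0.003744
  NorthLine: 0.05 × 0.067 = 0.00335
  QuickShip: 0.184 × 0.064 = 0.011776
  FleetOne: 0.16 × 0.1675 = 0.0268
  Arrow: 0.39 × 0.0375 = 0.014625
  Orbit: 0.112 × 0.048 = 0.005376
Sum = 0.065671.
P(MetroPost | evidence) = 0.003744 / 0.065671 ≈ 0.057.

0.057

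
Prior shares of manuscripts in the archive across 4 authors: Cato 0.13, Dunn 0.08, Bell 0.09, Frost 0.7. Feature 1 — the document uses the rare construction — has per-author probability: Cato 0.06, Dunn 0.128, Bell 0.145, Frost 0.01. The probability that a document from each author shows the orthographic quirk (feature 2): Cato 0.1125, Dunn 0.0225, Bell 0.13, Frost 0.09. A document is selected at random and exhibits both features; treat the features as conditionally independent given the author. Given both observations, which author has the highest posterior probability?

Bell

By Bayes' rule, posterior ∝ prior × likelihood:
  Cato: 0.13 × 0.06 × 0.1125 = 0.0008775
  Dunn: 0.08 × 0.128 × 0.0225 = 0.0002304
  Bell: 0.09 × 0.145 × 0.13 = 0.0016965
  Frost: 0.7 × 0.01 × 0.09 = 0.00063
Normalizing constant = 0.0034344.
Largest term belongs to Bell, so Bell is most probable.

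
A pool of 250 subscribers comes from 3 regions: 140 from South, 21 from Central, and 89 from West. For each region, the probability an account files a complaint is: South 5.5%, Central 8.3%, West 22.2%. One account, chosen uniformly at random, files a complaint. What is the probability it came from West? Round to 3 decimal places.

0.677

Unnormalized posteriors (prior × likelihood):
  South: 0.56 × 0.055 = 0.0308
  Central: 0.084 × 0.083 = 0.006972
  West: 0.356 × 0.222 = 0.079032
Sum = 0.116804.
P(West | evidence) = 0.079032 / 0.116804 ≈ 0.677.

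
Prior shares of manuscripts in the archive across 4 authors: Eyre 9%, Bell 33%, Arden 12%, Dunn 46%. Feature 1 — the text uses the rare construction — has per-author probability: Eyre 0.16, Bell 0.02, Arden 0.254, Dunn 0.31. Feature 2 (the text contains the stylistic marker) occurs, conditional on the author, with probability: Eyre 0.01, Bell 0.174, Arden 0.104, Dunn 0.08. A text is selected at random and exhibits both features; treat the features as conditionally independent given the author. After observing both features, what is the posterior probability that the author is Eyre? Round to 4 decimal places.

Compute prior × likelihood for every hypothesis:
  Eyre: 0.09 × 0.16 × 0.01 = 0.000144
  Bell: 0.33 × 0.02 × 0.174 = 0.0011484
  Arden: 0.12 × 0.254 × 0.104 = 0.00316992
  Dunn: 0.46 × 0.31 × 0.08 = 0.011408
Total = 0.01587032.
P(Eyre | evidence) = 0.000144 / 0.01587032 ≈ 0.0091.

0.0091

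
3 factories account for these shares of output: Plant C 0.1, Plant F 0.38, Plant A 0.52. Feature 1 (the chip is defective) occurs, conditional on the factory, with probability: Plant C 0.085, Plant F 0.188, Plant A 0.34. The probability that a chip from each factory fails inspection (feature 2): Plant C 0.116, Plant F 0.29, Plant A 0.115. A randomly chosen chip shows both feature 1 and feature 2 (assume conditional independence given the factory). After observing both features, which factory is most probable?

Plant F

Prior × likelihood for each hypothesis:
  Plant C: 0.1 × 0.085 × 0.116 = 0.000986
  Plant F: 0.38 × 0.188 × 0.29 = 0.0207176
  Plant A: 0.52 × 0.34 × 0.115 = 0.020332
Total = 0.0420356.
Largest term belongs to Plant F, so Plant F is most probable.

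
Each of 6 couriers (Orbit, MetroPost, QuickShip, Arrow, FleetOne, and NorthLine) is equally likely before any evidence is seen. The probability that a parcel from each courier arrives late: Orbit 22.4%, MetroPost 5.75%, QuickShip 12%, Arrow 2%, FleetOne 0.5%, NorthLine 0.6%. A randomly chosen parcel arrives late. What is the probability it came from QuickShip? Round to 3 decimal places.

With a uniform prior (1/6 each), posterior ∝ likelihood:
  Orbit: 0.224
  MetroPost: 0.0575
  QuickShip: 0.12
  Arrow: 0.02
  FleetOne: 0.005
  NorthLine: 0.006
Normalizing constant = 0.4325.
P(QuickShip | evidence) = 0.12 / 0.4325 ≈ 0.277.

0.277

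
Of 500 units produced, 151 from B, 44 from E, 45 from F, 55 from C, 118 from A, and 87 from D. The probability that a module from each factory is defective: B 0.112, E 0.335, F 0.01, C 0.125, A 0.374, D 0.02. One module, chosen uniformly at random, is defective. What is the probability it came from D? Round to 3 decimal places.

By Bayes' rule, posterior ∝ prior × likelihood:
  B: 0.302 × 0.112 = 0.033824
  E: 0.088 × 0.335 = 0.02948
  F: 0.09 × 0.01 = 0.0009
  C: 0.11 × 0.125 = 0.01375
  A: 0.236 × 0.374 = 0.088264
  D: 0.174 × 0.02 = 0.00348
Total = 0.169698.
P(D | evidence) = 0.00348 / 0.169698 ≈ 0.021.

0.021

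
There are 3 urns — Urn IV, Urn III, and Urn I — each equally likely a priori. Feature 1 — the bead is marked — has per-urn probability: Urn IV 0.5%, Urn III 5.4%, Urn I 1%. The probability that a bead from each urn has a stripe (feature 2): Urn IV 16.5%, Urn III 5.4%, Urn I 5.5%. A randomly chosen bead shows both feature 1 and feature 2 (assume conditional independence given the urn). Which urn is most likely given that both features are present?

Since the prior is uniform, the posterior is proportional to the likelihood:
  Urn IV: 0.005 × 0.165 = 0.000825
  Urn III: 0.054 × 0.054 = 0.002916
  Urn I: 0.01 × 0.055 = 0.00055
Normalizing constant = 0.004291.
Largest term belongs to Urn III, so Urn III is most probable.

Urn III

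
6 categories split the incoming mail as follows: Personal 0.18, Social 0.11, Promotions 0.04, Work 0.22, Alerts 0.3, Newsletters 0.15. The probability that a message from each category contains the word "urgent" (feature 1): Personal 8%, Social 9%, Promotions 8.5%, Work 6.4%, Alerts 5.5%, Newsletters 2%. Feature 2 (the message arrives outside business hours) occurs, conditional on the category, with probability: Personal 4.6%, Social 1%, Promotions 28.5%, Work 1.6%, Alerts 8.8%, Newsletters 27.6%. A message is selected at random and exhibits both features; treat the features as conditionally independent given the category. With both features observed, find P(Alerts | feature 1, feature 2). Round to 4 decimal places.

Prior × likelihood for each hypothesis:
  Personal: 0.18 × 0.08 × 0.046 = 0.0006624
  Social: 0.11 × 0.09 × 0.01 = 0.000099
  Promotions: 0.04 × 0.085 × 0.285 = 0.000969
  Work: 0.22 × 0.064 × 0.016 = 0.00022528
  Alerts: 0.3 × 0.055 × 0.088 = 0.001452
  Newsletters: 0.15 × 0.02 × 0.276 = 0.000828
Sum = 0.00423568.
P(Alerts | evidence) = 0.001452 / 0.00423568 ≈ 0.3428.

0.3428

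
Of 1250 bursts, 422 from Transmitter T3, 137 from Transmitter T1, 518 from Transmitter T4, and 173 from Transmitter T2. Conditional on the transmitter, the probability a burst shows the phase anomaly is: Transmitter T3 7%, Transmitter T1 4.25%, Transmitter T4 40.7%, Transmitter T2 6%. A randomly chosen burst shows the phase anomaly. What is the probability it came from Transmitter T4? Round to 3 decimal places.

Unnormalized posteriors (prior × likelihood):
  Transmitter T3: 0.3376 × 0.07 = 0.023632
  Transmitter T1: 0.1096 × 0.0425 = 0.004658
  Transmitter T4: 0.4144 × 0.407 = 0.1686608
  Transmitter T2: 0.1384 × 0.06 = 0.008304
Normalizing constant = 0.2052548.
P(Transmitter T4 | evidence) = 0.1686608 / 0.2052548 ≈ 0.822.

0.822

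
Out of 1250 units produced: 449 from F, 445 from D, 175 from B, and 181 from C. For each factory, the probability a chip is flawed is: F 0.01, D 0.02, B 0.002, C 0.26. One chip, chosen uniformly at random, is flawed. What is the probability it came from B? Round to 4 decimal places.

0.0058

Unnormalized posteriors (prior × likelihood):
  F: 0.3592 × 0.01 = 0.003592
  D: 0.356 × 0.02 = 0.00712
  B: 0.14 × 0.002 = 0.00028
  C: 0.1448 × 0.26 = 0.037648
Normalizing constant = 0.04864.
P(B | evidence) = 0.00028 / 0.04864 ≈ 0.0058.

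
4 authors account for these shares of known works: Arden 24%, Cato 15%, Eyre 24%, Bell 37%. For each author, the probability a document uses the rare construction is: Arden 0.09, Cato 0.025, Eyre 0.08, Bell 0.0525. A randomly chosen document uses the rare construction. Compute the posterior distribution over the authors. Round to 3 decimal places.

Arden 0.338, Cato 0.059, Eyre 0.300, Bell 0.304

Compute prior × likelihood for every hypothesis:
  Arden: 0.24 × 0.09 = 0.0216
  Cato: 0.15 × 0.025 = 0.00375
  Eyre: 0.24 × 0.08 = 0.0192
  Bell: 0.37 × 0.0525 = 0.019425
Sum = 0.063975.
P(Arden | rare-form) = 0.0216/0.063975 ≈ 0.338
P(Cato | rare-form) = 0.00375/0.063975 ≈ 0.059
P(Eyre | rare-form) = 0.0192/0.063975 ≈ 0.300
P(Bell | rare-form) = 0.019425/0.063975 ≈ 0.304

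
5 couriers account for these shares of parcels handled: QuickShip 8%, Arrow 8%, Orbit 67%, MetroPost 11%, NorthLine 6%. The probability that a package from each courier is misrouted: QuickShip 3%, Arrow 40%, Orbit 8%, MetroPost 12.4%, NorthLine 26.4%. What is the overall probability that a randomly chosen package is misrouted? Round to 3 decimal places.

Prior × likelihood for each hypothesis:
  QuickShip: 0.08 × 0.03 = 0.0024
  Arrow: 0.08 × 0.4 = 0.032
  Orbit: 0.67 × 0.08 = 0.0536
  MetroPost: 0.11 × 0.124 = 0.01364
  NorthLine: 0.06 × 0.264 = 0.01584
P(misrouted) = 0.0024 + 0.032 + 0.0536 + 0.01364 + 0.01584 = 0.11748 → 0.117.

0.117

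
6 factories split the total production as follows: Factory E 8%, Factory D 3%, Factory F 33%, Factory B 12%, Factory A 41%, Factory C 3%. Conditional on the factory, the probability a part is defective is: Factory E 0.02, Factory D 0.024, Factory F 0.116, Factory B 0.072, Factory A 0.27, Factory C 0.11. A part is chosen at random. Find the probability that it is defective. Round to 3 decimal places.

0.163

Unnormalized posteriors (prior × likelihood):
  Factory E: 0.08 × 0.02 = 0.0016
  Factory D: 0.03 × 0.024 = 0.00072
  Factory F: 0.33 × 0.116 = 0.03828
  Factory B: 0.12 × 0.072 = 0.00864
  Factory A: 0.41 × 0.27 = 0.1107
  Factory C: 0.03 × 0.11 = 0.0033
P(defective) = 0.0016 + 0.00072 + 0.03828 + 0.00864 + 0.1107 + 0.0033 = 0.16324 → 0.163.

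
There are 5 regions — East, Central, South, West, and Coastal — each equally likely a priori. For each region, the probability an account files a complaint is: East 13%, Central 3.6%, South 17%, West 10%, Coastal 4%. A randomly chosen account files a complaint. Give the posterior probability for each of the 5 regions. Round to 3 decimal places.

With a uniform prior (1/5 each), posterior ∝ likelihood:
  East: 0.13
  Central: 0.036
  South: 0.17
  West: 0.1
  Coastal: 0.04
Normalizing constant = 0.476.
P(East | complaint) = 0.13/0.476 ≈ 0.273
P(Central | complaint) = 0.036/0.476 ≈ 0.076
P(South | complaint) = 0.17/0.476 ≈ 0.357
P(West | complaint) = 0.1/0.476 ≈ 0.210
P(Coastal | complaint) = 0.04/0.476 ≈ 0.084
(Check: 0.273+0.076+0.357+0.210+0.084 = 1.000.)

East 0.273, Central 0.076, South 0.357, West 0.210, Coastal 0.084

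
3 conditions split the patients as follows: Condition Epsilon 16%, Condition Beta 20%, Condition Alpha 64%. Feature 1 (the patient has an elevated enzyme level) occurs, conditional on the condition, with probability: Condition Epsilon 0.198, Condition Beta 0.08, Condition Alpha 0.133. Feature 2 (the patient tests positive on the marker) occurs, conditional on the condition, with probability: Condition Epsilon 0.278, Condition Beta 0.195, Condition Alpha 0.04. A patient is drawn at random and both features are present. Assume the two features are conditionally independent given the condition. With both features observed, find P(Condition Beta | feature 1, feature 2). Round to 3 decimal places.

0.203

Unnormalized posteriors (prior × likelihood):
  Condition Epsilon: 0.16 × 0.198 × 0.278 = 0.00880704
  Condition Beta: 0.2 × 0.08 × 0.195 = 0.00312
  Condition Alpha: 0.64 × 0.133 × 0.04 = 0.0034048
Total = 0.01533184.
P(Condition Beta | evidence) = 0.00312 / 0.01533184 ≈ 0.203.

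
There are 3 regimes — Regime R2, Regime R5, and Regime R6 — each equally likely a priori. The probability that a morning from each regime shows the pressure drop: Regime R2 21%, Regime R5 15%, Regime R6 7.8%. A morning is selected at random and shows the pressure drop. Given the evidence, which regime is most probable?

With a uniform prior (1/3 each), posterior ∝ likelihood:
  Regime R2: 0.21
  Regime R5: 0.15
  Regime R6: 0.078
Normalizing constant = 0.438.
Largest term belongs to Regime R2, so Regime R2 is most probable.

Regime R2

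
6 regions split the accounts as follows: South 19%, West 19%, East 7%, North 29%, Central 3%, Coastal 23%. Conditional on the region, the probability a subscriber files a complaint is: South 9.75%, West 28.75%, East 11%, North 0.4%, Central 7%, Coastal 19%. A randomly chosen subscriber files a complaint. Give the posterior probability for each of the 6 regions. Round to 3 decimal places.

South 0.145, West 0.427, East 0.060, North 0.009, Central 0.016, Coastal 0.342

Compute prior × likelihood for every hypothesis:
  South: 0.19 × 0.0975 = 0.018525
  West: 0.19 × 0.2875 = 0.054625
  East: 0.07 × 0.11 = 0.0077
  North: 0.29 × 0.004 = 0.00116
  Central: 0.03 × 0.07 = 0.0021
  Coastal: 0.23 × 0.19 = 0.0437
Normalizing constant = 0.12781.
P(South | complaint) = 0.018525/0.12781 ≈ 0.145
P(West | complaint) = 0.054625/0.12781 ≈ 0.427
P(East | complaint) = 0.0077/0.12781 ≈ 0.060
P(North | complaint) = 0.00116/0.12781 ≈ 0.009
P(Central | complaint) = 0.0021/0.12781 ≈ 0.016
P(Coastal | complaint) = 0.0437/0.12781 ≈ 0.342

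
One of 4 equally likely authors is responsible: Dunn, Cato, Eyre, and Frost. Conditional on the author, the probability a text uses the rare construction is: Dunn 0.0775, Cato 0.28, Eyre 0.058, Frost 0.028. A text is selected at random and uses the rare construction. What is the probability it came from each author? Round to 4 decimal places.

Dunn 0.1747, Cato 0.6313, Eyre 0.1308, Frost 0.0631

With a uniform prior (1/4 each), posterior ∝ likelihood:
  Dunn: 0.0775
  Cato: 0.28
  Eyre: 0.058
  Frost: 0.028
Sum = 0.4435.
P(Dunn | rare-form) = 0.0775/0.4435 ≈ 0.1747
P(Cato | rare-form) = 0.28/0.4435 ≈ 0.6313
P(Eyre | rare-form) = 0.058/0.4435 ≈ 0.1308
P(Frost | rare-form) = 0.028/0.4435 ≈ 0.0631
(Check: 0.1747+0.6313+0.1308+0.0631 = 0.9999.)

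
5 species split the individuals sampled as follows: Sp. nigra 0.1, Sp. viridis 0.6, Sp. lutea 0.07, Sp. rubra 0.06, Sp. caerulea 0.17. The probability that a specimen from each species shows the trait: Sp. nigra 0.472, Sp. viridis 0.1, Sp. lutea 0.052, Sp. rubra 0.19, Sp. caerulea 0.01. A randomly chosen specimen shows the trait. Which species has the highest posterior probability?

Prior × likelihood for each hypothesis:
  Sp. nigra: 0.1 × 0.472 = 0.0472
  Sp. viridis: 0.6 × 0.1 = 0.06
  Sp. lutea: 0.07 × 0.052 = 0.00364
  Sp. rubra: 0.06 × 0.19 = 0.0114
  Sp. caerulea: 0.17 × 0.01 = 0.0017
Total = 0.12394.
Largest term belongs to Sp. viridis, so Sp. viridis is most probable.

Sp. viridis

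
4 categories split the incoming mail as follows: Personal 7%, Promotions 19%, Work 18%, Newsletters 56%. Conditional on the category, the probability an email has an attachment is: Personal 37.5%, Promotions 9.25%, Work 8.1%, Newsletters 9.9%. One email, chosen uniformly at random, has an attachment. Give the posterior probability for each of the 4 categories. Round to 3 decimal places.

Personal 0.231, Promotions 0.154, Work 0.128, Newsletters 0.487

Prior × likelihood for each hypothesis:
  Personal: 0.07 × 0.375 = 0.02625
  Promotions: 0.19 × 0.0925 = 0.017575
  Work: 0.18 × 0.081 = 0.01458
  Newsletters: 0.56 × 0.099 = 0.05544
Normalizing constant = 0.113845.
P(Personal | attachment) = 0.02625/0.113845 ≈ 0.231
P(Promotions | attachment) = 0.017575/0.113845 ≈ 0.154
P(Work | attachment) = 0.01458/0.113845 ≈ 0.128
P(Newsletters | attachment) = 0.05544/0.113845 ≈ 0.487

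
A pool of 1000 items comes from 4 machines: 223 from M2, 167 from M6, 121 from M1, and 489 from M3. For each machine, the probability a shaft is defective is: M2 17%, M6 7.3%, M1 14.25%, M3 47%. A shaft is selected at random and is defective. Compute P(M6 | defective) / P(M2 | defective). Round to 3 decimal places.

0.322

By Bayes' rule, posterior ∝ prior × likelihood:
  M2: 0.223 × 0.17 = 0.03791
  M6: 0.167 × 0.073 = 0.012191
  M1: 0.121 × 0.1425 = 0.0172425
  M3: 0.489 × 0.47 = 0.22983
Sum = 0.2971735.
The ratio is 0.012191 / 0.03791 (the normalizer cancels) = 0.322.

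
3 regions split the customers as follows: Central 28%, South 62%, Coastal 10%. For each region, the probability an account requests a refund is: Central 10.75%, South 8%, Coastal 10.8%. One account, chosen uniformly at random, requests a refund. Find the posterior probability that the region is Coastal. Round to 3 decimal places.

0.119

By Bayes' rule, posterior ∝ prior × likelihood:
  Central: 0.28 × 0.1075 = 0.0301
  South: 0.62 × 0.08 = 0.0496
  Coastal: 0.1 × 0.108 = 0.0108
Total = 0.0905.
P(Coastal | evidence) = 0.0108 / 0.0905 ≈ 0.119.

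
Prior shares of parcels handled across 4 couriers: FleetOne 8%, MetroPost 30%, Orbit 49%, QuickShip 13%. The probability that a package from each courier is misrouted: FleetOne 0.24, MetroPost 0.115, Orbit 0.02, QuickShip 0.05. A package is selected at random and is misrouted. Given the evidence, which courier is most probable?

Prior × likelihood for each hypothesis:
  FleetOne: 0.08 × 0.24 = 0.0192
  MetroPost: 0.3 × 0.115 = 0.0345
  Orbit: 0.49 × 0.02 = 0.0098
  QuickShip: 0.13 × 0.05 = 0.0065
Total = 0.07.
Largest term belongs to MetroPost, so MetroPost is most probable.

MetroPost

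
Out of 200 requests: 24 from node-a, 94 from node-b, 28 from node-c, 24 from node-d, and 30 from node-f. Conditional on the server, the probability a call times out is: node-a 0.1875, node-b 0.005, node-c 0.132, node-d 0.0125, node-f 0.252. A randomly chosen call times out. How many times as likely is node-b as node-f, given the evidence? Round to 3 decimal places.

By Bayes' rule, posterior ∝ prior × likelihood:
  node-a: 0.12 × 0.1875 = 0.0225
  node-b: 0.47 × 0.005 = 0.00235
  node-c: 0.14 × 0.132 = 0.01848
  node-d: 0.12 × 0.0125 = 0.0015
  node-f: 0.15 × 0.252 = 0.0378
Total = 0.08263.
The ratio is 0.00235 / 0.0378 (the normalizer cancels) = 0.062.

0.062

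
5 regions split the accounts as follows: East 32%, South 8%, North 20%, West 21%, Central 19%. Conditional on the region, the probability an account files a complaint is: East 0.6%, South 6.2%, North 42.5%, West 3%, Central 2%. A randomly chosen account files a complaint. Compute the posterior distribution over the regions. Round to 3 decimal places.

Unnormalized posteriors (prior × likelihood):
  East: 0.32 × 0.006 = 0.00192
  South: 0.08 × 0.062 = 0.00496
  North: 0.2 × 0.425 = 0.085
  West: 0.21 × 0.03 = 0.0063
  Central: 0.19 × 0.02 = 0.0038
Normalizing constant = 0.10198.
P(East | complaint) = 0.00192/0.10198 ≈ 0.019
P(South | complaint) = 0.00496/0.10198 ≈ 0.049
P(North | complaint) = 0.085/0.10198 ≈ 0.833
P(West | complaint) = 0.0063/0.10198 ≈ 0.062
P(Central | complaint) = 0.0038/0.10198 ≈ 0.037

East 0.019, South 0.049, North 0.833, West 0.062, Central 0.037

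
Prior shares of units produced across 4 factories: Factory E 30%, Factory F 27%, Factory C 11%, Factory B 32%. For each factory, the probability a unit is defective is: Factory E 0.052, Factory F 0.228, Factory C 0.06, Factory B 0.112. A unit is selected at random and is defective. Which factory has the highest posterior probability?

Factory F

By Bayes' rule, posterior ∝ prior × likelihood:
  Factory E: 0.3 × 0.052 = 0.0156
  Factory F: 0.27 × 0.228 = 0.06156
  Factory C: 0.11 × 0.06 = 0.0066
  Factory B: 0.32 × 0.112 = 0.03584
Normalizing constant = 0.1196.
Largest term belongs to Factory F, so Factory F is most probable.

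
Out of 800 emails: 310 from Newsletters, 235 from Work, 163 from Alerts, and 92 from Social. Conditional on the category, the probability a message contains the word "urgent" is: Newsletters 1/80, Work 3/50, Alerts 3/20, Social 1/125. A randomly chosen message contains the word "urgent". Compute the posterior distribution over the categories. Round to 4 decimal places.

Newsletters 0.0898, Work 0.3267, Alerts 0.5665, Social 0.0171

By Bayes' rule, posterior ∝ prior × likelihood:
  Newsletters: 0.3875 × 0.0125 = 0.00484375
  Work: 0.29375 × 0.06 = 0.017625
  Alerts: 0.20375 × 0.15 = 0.0305625
  Social: 0.115 × 0.008 = 0.00092
Total = 0.05395125.
P(Newsletters | urgent-flag) = 0.00484375/0.05395125 ≈ 0.0898
P(Work | urgent-flag) = 0.017625/0.05395125 ≈ 0.3267
P(Alerts | urgent-flag) = 0.0305625/0.05395125 ≈ 0.5665
P(Social | urgent-flag) = 0.00092/0.05395125 ≈ 0.0171
(Check: 0.0898+0.3267+0.5665+0.0171 = 1.0001.)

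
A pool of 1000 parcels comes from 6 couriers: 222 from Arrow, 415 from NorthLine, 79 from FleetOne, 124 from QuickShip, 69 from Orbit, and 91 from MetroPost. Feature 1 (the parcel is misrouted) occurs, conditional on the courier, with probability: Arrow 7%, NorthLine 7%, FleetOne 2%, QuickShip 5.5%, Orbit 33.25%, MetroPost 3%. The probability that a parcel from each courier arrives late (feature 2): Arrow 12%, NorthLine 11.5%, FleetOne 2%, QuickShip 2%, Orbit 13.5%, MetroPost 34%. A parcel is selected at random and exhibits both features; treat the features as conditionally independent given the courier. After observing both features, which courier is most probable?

Unnormalized posteriors (prior × likelihood):
  Arrow: 0.222 × 0.07 × 0.12 = 0.0018648
  NorthLine: 0.415 × 0.07 × 0.115 = 0.00334075
  FleetOne: 0.079 × 0.02 × 0.02 = 0.0000316
  QuickShip: 0.124 × 0.055 × 0.02 = 0.0001364
  Orbit: 0.069 × 0.3325 × 0.135 = 0.0030972375
  MetroPost: 0.091 × 0.03 × 0.34 = 0.0009282
Total = 0.0093989875.
Largest term belongs to NorthLine, so NorthLine is most probable.

NorthLine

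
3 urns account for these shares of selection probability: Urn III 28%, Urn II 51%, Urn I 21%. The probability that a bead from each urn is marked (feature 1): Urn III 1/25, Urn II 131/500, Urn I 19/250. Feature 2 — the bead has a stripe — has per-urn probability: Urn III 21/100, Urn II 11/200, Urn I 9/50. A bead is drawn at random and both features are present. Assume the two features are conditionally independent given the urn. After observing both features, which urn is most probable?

Urn II

Compute prior × likelihood for every hypothesis:
  Urn III: 0.28 × 0.04 × 0.21 = 0.002352
  Urn II: 0.51 × 0.262 × 0.055 = 0.0073491
  Urn I: 0.21 × 0.076 × 0.18 = 0.0028728
Normalizing constant = 0.0125739.
Largest term belongs to Urn II, so Urn II is most probable.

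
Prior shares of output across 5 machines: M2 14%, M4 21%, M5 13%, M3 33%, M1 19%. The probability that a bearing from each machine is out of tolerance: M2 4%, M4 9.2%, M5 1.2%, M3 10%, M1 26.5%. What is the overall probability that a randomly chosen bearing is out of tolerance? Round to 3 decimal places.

0.110

Compute prior × likelihood for every hypothesis:
  M2: 0.14 × 0.04 = 0.0056
  M4: 0.21 × 0.092 = 0.01932
  M5: 0.13 × 0.012 = 0.00156
  M3: 0.33 × 0.1 = 0.033
  M1: 0.19 × 0.265 = 0.05035
P(oversize) = 0.0056 + 0.01932 + 0.00156 + 0.033 + 0.05035 = 0.10983 → 0.110.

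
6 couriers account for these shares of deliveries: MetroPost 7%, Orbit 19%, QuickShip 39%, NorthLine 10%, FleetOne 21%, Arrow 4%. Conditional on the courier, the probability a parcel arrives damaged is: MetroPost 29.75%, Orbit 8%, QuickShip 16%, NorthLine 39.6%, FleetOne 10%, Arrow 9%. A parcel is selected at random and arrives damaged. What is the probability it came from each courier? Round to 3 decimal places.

By Bayes' rule, posterior ∝ prior × likelihood:
  MetroPost: 0.07 × 0.2975 = 0.020825
  Orbit: 0.19 × 0.08 = 0.0152
  QuickShip: 0.39 × 0.16 = 0.0624
  NorthLine: 0.1 × 0.396 = 0.0396
  FleetOne: 0.21 × 0.1 = 0.021
  Arrow: 0.04 × 0.09 = 0.0036
Total = 0.162625.
P(MetroPost | damaged) = 0.020825/0.162625 ≈ 0.128
P(Orbit | damaged) = 0.0152/0.162625 ≈ 0.093
P(QuickShip | damaged) = 0.0624/0.162625 ≈ 0.384
P(NorthLine | damaged) = 0.0396/0.162625 ≈ 0.244
P(FleetOne | damaged) = 0.021/0.162625 ≈ 0.129
P(Arrow | damaged) = 0.0036/0.162625 ≈ 0.022

MetroPost 0.128, Orbit 0.093, QuickShip 0.384, NorthLine 0.244, FleetOne 0.129, Arrow 0.022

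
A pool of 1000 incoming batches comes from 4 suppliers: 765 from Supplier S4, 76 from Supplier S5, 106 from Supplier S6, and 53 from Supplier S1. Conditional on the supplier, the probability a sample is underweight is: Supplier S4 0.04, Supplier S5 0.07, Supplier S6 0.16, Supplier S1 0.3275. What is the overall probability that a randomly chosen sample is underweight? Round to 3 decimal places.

0.070

Prior × likelihood for each hypothesis:
  Supplier S4: 0.765 × 0.04 = 0.0306
  Supplier S5: 0.076 × 0.07 = 0.00532
  Supplier S6: 0.106 × 0.16 = 0.01696
  Supplier S1: 0.053 × 0.3275 = 0.0173575
P(underweight) = 0.0306 + 0.00532 + 0.01696 + 0.0173575 = 0.0702375 → 0.070.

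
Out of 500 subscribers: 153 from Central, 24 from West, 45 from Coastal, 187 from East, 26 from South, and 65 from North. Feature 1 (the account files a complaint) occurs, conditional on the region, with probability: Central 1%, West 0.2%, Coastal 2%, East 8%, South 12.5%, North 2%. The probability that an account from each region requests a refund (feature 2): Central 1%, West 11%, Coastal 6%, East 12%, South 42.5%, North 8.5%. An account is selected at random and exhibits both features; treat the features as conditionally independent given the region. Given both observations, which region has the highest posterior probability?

East

Prior × likelihood for each hypothesis:
  Central: 0.306 × 0.01 × 0.01 = 0.0000306
  West: 0.048 × 0.002 × 0.11 = 0.00001056
  Coastal: 0.09 × 0.02 × 0.06 = 0.000108
  East: 0.374 × 0.08 × 0.12 = 0.0035904
  South: 0.052 × 0.125 × 0.425 = 0.0027625
  North: 0.13 × 0.02 × 0.085 = 0.000221
Normalizing constant = 0.00672306.
Largest term belongs to East, so East is most probable.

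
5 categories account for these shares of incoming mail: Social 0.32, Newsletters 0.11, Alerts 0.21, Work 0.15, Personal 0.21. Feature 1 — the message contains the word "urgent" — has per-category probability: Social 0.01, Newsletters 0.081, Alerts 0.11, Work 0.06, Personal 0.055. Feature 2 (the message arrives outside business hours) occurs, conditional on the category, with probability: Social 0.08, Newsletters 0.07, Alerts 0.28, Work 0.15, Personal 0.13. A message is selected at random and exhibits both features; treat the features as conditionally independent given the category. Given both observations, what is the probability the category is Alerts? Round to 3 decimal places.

Unnormalized posteriors (prior × likelihood):
  Social: 0.32 × 0.01 × 0.08 = 0.000256
  Newsletters: 0.11 × 0.081 × 0.07 = 0.0006237
  Alerts: 0.21 × 0.11 × 0.28 = 0.006468
  Work: 0.15 × 0.06 × 0.15 = 0.00135
  Personal: 0.21 × 0.055 × 0.13 = 0.0015015
Sum = 0.0101992.
P(Alerts | evidence) = 0.006468 / 0.0101992 ≈ 0.634.

0.634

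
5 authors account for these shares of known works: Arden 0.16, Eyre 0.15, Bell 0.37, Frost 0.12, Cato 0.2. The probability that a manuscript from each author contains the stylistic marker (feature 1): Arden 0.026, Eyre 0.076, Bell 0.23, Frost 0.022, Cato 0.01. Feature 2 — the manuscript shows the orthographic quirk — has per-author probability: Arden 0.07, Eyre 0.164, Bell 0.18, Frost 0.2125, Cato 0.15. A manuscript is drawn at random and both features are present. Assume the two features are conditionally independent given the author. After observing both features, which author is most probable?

Bell

Compute prior × likelihood for every hypothesis:
  Arden: 0.16 × 0.026 × 0.07 = 0.0002912
  Eyre: 0.15 × 0.076 × 0.164 = 0.0018696
  Bell: 0.37 × 0.23 × 0.18 = 0.015318
  Frost: 0.12 × 0.022 × 0.2125 = 0.000561
  Cato: 0.2 × 0.01 × 0.15 = 0.0003
Total = 0.0183398.
Largest term belongs to Bell, so Bell is most probable.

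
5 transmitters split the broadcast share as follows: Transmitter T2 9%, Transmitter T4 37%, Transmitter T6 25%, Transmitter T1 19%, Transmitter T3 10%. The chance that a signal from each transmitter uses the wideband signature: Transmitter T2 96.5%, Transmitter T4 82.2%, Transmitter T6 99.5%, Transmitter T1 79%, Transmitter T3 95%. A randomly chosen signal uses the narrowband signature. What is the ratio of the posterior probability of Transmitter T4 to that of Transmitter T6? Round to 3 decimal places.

52.688

Taking complements, P(narrowband | each) = Transmitter T2 0.035, Transmitter T4 0.178, Transmitter T6 0.005, Transmitter T1 0.21, Transmitter T3 0.05.
Prior × likelihood for each hypothesis:
  Transmitter T2: 0.09 × 0.035 = 0.00315
  Transmitter T4: 0.37 × 0.178 = 0.06586
  Transmitter T6: 0.25 × 0.005 = 0.00125
  Transmitter T1: 0.19 × 0.21 = 0.0399
  Transmitter T3: 0.1 × 0.05 = 0.005
Sum = 0.11516.
The ratio is 0.06586 / 0.00125 (the normalizer cancels) = 52.688.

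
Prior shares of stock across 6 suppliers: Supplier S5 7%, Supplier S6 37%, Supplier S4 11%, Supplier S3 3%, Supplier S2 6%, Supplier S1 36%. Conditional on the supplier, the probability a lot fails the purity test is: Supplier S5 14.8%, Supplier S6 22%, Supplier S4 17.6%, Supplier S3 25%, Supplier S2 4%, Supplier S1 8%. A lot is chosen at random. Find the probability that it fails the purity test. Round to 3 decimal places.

Compute prior × likelihood for every hypothesis:
  Supplier S5: 0.07 × 0.148 = 0.01036
  Supplier S6: 0.37 × 0.22 = 0.0814
  Supplier S4: 0.11 × 0.176 = 0.01936
  Supplier S3: 0.03 × 0.25 = 0.0075
  Supplier S2: 0.06 × 0.04 = 0.0024
  Supplier S1: 0.36 × 0.08 = 0.0288
P(off-spec) = 0.01036 + 0.0814 + 0.01936 + 0.0075 + 0.0024 + 0.0288 = 0.14982 → 0.150.

0.150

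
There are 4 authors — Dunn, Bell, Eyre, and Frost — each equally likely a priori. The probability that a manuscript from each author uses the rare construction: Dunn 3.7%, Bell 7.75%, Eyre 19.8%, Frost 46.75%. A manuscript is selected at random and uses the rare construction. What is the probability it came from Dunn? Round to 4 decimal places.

With a uniform prior (1/4 each), posterior ∝ likelihood:
  Dunn: 0.037
  Bell: 0.0775
  Eyre: 0.198
  Frost: 0.4675
Normalizing constant = 0.78.
P(Dunn | evidence) = 0.037 / 0.78 ≈ 0.0474.

0.0474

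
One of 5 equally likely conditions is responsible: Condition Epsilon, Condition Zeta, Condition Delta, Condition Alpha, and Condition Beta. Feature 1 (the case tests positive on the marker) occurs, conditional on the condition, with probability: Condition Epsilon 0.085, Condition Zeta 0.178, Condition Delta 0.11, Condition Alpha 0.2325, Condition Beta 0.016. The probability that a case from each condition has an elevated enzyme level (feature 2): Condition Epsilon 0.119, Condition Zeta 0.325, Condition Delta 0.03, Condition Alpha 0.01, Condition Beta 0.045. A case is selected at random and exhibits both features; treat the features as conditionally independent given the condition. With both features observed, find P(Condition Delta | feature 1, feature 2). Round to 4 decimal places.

With a uniform prior (1/5 each), posterior ∝ likelihood:
  Condition Epsilon: 0.085 × 0.119 = 0.010115
  Condition Zeta: 0.178 × 0.325 = 0.05785
  Condition Delta: 0.11 × 0.03 = 0.0033
  Condition Alpha: 0.2325 × 0.01 = 0.002325
  Condition Beta: 0.016 × 0.045 = 0.00072
Normalizing constant = 0.07431.
P(Condition Delta | evidence) = 0.0033 / 0.07431 ≈ 0.0444.

0.0444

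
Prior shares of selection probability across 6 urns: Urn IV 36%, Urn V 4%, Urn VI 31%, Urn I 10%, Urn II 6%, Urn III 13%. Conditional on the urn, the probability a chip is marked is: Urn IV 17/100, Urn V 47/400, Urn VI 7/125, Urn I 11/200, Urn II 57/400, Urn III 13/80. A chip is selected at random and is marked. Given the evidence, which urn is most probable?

Compute prior × likelihood for every hypothesis:
  Urn IV: 0.36 × 0.17 = 0.0612
  Urn V: 0.04 × 0.1175 = 0.0047
  Urn VI: 0.31 × 0.056 = 0.01736
  Urn I: 0.1 × 0.055 = 0.0055
  Urn II: 0.06 × 0.1425 = 0.00855
  Urn III: 0.13 × 0.1625 = 0.021125
Sum = 0.118435.
Largest term belongs to Urn IV, so Urn IV is most probable.

Urn IV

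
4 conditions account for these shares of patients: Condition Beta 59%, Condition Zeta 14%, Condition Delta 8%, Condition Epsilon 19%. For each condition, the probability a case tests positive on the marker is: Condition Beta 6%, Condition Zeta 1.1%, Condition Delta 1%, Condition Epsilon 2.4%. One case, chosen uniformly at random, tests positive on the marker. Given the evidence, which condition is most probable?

Prior × likelihood for each hypothesis:
  Condition Beta: 0.59 × 0.06 = 0.0354
  Condition Zeta: 0.14 × 0.011 = 0.00154
  Condition Delta: 0.08 × 0.01 = 0.0008
  Condition Epsilon: 0.19 × 0.024 = 0.00456
Sum = 0.0423.
Largest term belongs to Condition Beta, so Condition Beta is most probable.

Condition Beta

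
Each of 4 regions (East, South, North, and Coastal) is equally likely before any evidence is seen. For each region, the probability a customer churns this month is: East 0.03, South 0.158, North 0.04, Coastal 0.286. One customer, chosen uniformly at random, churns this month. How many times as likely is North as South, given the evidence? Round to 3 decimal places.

0.253

Since the prior is uniform, the posterior is proportional to the likelihood:
  East: 0.03
  South: 0.158
  North: 0.04
  Coastal: 0.286
Sum = 0.514.
The ratio is 0.04 / 0.158 (the normalizer cancels) = 0.253.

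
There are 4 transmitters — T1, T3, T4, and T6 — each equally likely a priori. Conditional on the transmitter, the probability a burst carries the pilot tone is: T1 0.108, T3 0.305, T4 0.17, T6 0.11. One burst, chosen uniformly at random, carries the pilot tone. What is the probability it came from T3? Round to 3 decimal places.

0.440

Since the prior is uniform, the posterior is proportional to the likelihood:
  T1: 0.108
  T3: 0.305
  T4: 0.17
  T6: 0.11
Total = 0.693.
P(T3 | evidence) = 0.305 / 0.693 ≈ 0.440.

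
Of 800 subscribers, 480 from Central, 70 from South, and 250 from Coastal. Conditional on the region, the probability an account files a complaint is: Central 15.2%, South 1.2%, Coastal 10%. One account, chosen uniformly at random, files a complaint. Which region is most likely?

Prior × likelihood for each hypothesis:
  Central: 0.6 × 0.152 = 0.0912
  South: 0.0875 × 0.012 = 0.00105
  Coastal: 0.3125 × 0.1 = 0.03125
Sum = 0.1235.
Largest term belongs to Central, so Central is most probable.

Central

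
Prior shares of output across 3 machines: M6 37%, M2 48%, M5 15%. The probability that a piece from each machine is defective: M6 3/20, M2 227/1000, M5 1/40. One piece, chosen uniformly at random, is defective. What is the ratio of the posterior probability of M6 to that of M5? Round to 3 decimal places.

14.800

Prior × likelihood for each hypothesis:
  M6: 0.37 × 0.15 = 0.0555
  M2: 0.48 × 0.227 = 0.10896
  M5: 0.15 × 0.025 = 0.00375
Normalizing constant = 0.16821.
The ratio is 0.0555 / 0.00375 (the normalizer cancels) = 14.800.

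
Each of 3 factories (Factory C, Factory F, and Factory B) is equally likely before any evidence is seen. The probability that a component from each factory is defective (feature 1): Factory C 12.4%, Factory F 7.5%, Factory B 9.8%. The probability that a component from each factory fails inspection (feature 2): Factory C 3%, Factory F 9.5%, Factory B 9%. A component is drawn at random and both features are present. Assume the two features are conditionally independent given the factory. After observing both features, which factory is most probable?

Factory B

With a uniform prior (1/3 each), posterior ∝ likelihood:
  Factory C: 0.124 × 0.03 = 0.00372
  Factory F: 0.075 × 0.095 = 0.007125
  Factory B: 0.098 × 0.09 = 0.00882
Normalizing constant = 0.019665.
Largest term belongs to Factory B, so Factory B is most probable.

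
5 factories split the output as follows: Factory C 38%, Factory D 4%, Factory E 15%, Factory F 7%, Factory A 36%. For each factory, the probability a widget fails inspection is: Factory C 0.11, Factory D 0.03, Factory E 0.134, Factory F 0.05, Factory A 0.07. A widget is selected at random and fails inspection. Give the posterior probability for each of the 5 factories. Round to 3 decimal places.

Factory C 0.455, Factory D 0.013, Factory E 0.219, Factory F 0.038, Factory A 0.275

Unnormalized posteriors (prior × likelihood):
  Factory C: 0.38 × 0.11 = 0.0418
  Factory D: 0.04 × 0.03 = 0.0012
  Factory E: 0.15 × 0.134 = 0.0201
  Factory F: 0.07 × 0.05 = 0.0035
  Factory A: 0.36 × 0.07 = 0.0252
Normalizing constant = 0.0918.
P(Factory C | nonconforming) = 0.0418/0.0918 ≈ 0.455
P(Factory D | nonconforming) = 0.0012/0.0918 ≈ 0.013
P(Factory E | nonconforming) = 0.0201/0.0918 ≈ 0.219
P(Factory F | nonconforming) = 0.0035/0.0918 ≈ 0.038
P(Factory A | nonconforming) = 0.0252/0.0918 ≈ 0.275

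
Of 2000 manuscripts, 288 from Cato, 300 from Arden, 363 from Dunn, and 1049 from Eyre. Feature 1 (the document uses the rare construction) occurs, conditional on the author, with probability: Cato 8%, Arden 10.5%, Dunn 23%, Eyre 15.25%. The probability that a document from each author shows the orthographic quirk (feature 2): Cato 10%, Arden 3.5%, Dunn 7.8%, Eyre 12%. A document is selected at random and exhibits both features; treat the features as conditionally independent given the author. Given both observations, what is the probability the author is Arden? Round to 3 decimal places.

0.038

By Bayes' rule, posterior ∝ prior × likelihood:
  Cato: 0.144 × 0.08 × 0.1 = 0.001152
  Arden: 0.15 × 0.105 × 0.035 = 0.00055125
  Dunn: 0.1815 × 0.23 × 0.078 = 0.00325611
  Eyre: 0.5245 × 0.1525 × 0.12 = 0.00959835
Total = 0.01455771.
P(Arden | evidence) = 0.00055125 / 0.01455771 ≈ 0.038.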